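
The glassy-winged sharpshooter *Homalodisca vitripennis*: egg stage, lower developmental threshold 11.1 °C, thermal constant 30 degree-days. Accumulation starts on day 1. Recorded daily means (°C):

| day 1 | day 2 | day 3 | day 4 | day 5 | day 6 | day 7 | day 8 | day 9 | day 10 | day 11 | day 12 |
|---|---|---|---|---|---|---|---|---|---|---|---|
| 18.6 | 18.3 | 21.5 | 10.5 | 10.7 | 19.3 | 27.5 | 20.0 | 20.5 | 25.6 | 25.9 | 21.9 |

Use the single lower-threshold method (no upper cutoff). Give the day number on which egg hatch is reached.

day 6

Daily DD above 11.1 °C: 7.5, 7.2, 10.4, 0.0, 0.0, 8.2, 16.4, 8.9, 9.4, 14.5, 14.8, 10.8.
Cumulative: 7.5, 14.7, 25.1, 25.1, 25.1, 33.3, 49.7, 58.6, 68.0, 82.5, 97.3, 108.1.
The total first reaches 30 DD on day 6.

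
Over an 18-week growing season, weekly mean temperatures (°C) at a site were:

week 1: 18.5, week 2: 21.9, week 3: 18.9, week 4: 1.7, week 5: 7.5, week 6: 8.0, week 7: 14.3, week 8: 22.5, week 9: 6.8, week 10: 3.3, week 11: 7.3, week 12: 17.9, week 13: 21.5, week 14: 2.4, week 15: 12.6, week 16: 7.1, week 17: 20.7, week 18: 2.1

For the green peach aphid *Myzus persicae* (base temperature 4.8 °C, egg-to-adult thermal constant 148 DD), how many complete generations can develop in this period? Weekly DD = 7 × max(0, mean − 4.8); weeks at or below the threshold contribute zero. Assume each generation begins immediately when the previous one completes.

Weekly DD (7 × max(0, T̄ − 4.8)): 95.9, 119.7, 98.7, 0.0, 18.9, 22.4, 66.5, 123.9, 14.0, 0.0, 17.5, 91.7, 116.9, 0.0, 54.6, 16.1, 111.3, 0.0.
Season total = 968.1 DD.
Complete generations = ⌊968.1 / 148⌋ = 6.

6 generations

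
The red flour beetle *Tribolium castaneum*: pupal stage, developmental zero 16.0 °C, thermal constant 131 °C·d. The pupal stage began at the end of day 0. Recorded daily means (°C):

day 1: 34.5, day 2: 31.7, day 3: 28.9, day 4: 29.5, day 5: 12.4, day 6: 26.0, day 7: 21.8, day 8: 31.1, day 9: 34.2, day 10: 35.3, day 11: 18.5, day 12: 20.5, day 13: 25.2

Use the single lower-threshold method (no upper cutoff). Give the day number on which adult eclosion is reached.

day 11

Daily DD above 16.0 °C: 18.5, 15.7, 12.9, 13.5, 0.0, 10.0, 5.8, 15.1, 18.2, 19.3, 2.5, 4.5, 9.2.
Cumulative: 18.5, 34.2, 47.1, 60.6, 60.6, 70.6, 76.4, 91.5, 109.7, 129.0, 131.5, 136.0, 145.2.
The total first reaches 131 DD on day 11.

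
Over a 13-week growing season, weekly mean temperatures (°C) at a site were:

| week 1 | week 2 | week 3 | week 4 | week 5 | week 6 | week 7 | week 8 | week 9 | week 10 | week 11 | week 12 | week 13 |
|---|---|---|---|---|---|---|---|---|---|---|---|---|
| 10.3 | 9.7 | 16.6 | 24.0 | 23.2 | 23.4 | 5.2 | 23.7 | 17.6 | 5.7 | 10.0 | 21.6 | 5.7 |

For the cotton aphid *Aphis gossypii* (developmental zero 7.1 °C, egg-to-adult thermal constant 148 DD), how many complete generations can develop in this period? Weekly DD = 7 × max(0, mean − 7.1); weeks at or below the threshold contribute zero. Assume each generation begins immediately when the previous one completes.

Weekly DD (7 × max(0, T̄ − 7.1)): 22.4, 18.2, 66.5, 118.3, 112.7, 114.1, 0.0, 116.2, 73.5, 0.0, 20.3, 101.5, 0.0.
Season total = 763.7 DD.
Complete generations = ⌊763.7 / 148⌋ = 5.

5 generations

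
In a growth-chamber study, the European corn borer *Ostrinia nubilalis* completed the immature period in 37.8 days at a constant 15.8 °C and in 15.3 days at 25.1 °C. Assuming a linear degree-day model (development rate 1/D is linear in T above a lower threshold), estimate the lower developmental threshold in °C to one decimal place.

9.5 °C

Equal thermal constants: D₁(T₁ − T_b) = D₂(T₂ − T_b).
37.8·(15.8 − T_b) = 15.3·(25.1 − T_b)
T_b = (37.8·15.8 − 15.3·25.1) / (37.8 − 15.3) = 213.21 / 22.5 = 9.476 °C ≈ 9.5 °C.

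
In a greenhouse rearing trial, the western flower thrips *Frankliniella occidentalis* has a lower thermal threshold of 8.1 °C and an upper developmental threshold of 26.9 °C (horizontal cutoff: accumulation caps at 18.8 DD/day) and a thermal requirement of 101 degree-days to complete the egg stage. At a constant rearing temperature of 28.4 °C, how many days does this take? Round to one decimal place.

Temperature 28.4 °C exceeds the upper threshold, so daily accumulation caps at 26.9 − 8.1 = 18.8 DD/day.
Duration = 101 / 18.8 = 5.372 ≈ 5.4 days.

5.4 days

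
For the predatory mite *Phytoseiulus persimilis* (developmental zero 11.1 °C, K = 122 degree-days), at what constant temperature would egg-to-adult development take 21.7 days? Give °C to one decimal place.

Required daily accumulation = 122 / 21.7 = 5.622 DD/day.
T = T_base + 5.622 = 11.1 + 5.622 = 16.722 ≈ 16.7 °C.

16.7 °C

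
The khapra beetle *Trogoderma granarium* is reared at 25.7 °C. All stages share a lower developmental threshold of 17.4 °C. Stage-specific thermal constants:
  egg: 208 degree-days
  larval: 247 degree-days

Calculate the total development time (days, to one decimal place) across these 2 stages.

Daily accumulation at 25.7 °C = 25.7 − 17.4 = 8.3 DD/day.
Total K = 208 + 247 = 455 DD.
Total duration = 455 / 8.3 = 54.819 ≈ 54.8 days.

54.8 days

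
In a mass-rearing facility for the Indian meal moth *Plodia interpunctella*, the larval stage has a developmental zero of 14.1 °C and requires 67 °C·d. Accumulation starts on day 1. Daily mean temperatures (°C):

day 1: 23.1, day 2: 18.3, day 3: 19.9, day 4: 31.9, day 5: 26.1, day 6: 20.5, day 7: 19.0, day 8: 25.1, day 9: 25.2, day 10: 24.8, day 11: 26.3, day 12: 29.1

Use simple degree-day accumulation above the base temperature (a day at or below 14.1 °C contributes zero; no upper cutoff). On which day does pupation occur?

Daily DD above 14.1 °C: 9.0, 4.2, 5.8, 17.8, 12.0, 6.4, 4.9, 11.0, 11.1, 10.7, 12.2, 15.0.
Cumulative: 9.0, 13.2, 19.0, 36.8, 48.8, 55.2, 60.1, 71.1, 82.2, 92.9, 105.1, 120.1.
The total first reaches 67 DD on day 8.

day 8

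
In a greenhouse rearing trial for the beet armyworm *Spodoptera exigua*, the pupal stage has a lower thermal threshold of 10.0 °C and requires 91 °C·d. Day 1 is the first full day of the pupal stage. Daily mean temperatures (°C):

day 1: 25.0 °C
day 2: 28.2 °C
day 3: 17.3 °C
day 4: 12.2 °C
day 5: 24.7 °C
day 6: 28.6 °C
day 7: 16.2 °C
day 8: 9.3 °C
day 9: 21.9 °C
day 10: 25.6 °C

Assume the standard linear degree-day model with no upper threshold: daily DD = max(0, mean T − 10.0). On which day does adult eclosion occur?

Daily DD above 10.0 °C: 15.0, 18.2, 7.3, 2.2, 14.7, 18.6, 6.2, 0.0, 11.9, 15.6.
Cumulative: 15.0, 33.2, 40.5, 42.7, 57.4, 76.0, 82.2, 82.2, 94.1, 109.7.
The total first reaches 91 DD on day 9.

day 9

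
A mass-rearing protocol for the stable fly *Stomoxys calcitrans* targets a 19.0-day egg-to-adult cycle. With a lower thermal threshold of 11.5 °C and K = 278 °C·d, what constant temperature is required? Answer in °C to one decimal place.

Required daily accumulation = 278 / 19.0 = 14.632 DD/day.
T = T_base + 14.632 = 11.5 + 14.632 = 26.132 ≈ 26.1 °C.

26.1 °C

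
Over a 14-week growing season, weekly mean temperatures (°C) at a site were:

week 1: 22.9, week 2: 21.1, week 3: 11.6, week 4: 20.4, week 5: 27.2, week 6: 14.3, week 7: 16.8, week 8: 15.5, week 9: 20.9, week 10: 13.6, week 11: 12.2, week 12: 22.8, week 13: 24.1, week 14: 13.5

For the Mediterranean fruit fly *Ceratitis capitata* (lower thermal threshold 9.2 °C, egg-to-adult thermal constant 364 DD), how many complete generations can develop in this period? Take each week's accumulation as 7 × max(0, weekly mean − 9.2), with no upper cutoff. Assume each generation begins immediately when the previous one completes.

Weekly DD (7 × max(0, T̄ − 9.2)): 95.9, 83.3, 16.8, 78.4, 126.0, 35.7, 53.2, 44.1, 81.9, 30.8, 21.0, 95.2, 104.3, 30.1.
Season total = 896.7 DD.
Complete generations = ⌊896.7 / 364⌋ = 2.

2 generations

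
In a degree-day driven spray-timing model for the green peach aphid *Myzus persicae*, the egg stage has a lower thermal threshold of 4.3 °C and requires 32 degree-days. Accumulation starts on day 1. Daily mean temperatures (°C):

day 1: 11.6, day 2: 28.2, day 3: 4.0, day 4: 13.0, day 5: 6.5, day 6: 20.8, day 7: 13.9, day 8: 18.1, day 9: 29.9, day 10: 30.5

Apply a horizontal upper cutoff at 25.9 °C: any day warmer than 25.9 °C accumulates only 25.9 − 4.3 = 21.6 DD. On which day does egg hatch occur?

day 4

Daily DD above 4.3 °C (capped at 21.6): 7.3, 21.6, 0.0, 8.7, 2.2, 16.5, 9.6, 13.8, 21.6, 21.6.
Cumulative: 7.3, 28.9, 28.9, 37.6, 39.8, 56.3, 65.9, 79.7, 101.3, 122.9.
The total first reaches 32 DD on day 4.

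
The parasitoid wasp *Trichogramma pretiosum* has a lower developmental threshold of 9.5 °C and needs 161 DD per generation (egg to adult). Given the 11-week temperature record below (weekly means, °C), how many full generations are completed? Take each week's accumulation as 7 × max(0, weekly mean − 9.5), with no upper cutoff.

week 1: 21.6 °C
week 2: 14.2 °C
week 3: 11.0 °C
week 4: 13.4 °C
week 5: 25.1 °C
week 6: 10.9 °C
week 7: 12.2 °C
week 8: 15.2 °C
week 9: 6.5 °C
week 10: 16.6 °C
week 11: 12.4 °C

Weekly DD (7 × max(0, T̄ − 9.5)): 84.7, 32.9, 10.5, 27.3, 109.2, 9.8, 18.9, 39.9, 0.0, 49.7, 20.3.
Season total = 403.2 DD.
Complete generations = ⌊403.2 / 161⌋ = 2.

2 generations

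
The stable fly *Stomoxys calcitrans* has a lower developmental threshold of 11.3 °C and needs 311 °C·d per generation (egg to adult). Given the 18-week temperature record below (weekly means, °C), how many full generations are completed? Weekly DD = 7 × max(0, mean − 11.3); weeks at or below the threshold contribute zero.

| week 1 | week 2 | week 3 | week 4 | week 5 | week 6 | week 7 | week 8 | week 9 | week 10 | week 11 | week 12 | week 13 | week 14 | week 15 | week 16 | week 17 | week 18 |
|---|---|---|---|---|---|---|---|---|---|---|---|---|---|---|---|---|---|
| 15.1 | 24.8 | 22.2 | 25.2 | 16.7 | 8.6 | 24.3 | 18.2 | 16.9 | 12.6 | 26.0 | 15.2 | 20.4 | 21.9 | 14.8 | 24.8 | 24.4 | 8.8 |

3 generations

Weekly DD (7 × max(0, T̄ − 11.3)): 26.6, 94.5, 76.3, 97.3, 37.8, 0.0, 91.0, 48.3, 39.2, 9.1, 102.9, 27.3, 63.7, 74.2, 24.5, 94.5, 91.7, 0.0.
Season total = 998.9 DD.
Complete generations = ⌊998.9 / 311⌋ = 3.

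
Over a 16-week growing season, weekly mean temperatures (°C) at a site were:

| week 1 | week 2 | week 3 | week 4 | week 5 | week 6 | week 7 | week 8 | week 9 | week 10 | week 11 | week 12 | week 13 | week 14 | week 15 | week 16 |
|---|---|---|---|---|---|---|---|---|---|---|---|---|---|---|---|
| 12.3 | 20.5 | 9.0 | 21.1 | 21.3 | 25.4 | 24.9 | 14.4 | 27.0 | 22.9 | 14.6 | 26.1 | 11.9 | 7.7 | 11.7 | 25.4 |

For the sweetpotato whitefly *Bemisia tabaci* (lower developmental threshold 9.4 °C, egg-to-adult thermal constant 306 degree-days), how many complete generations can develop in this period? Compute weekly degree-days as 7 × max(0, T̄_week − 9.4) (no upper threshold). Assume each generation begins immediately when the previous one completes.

3 generations

Weekly DD (7 × max(0, T̄ − 9.4)): 20.3, 77.7, 0.0, 81.9, 83.3, 112.0, 108.5, 35.0, 123.2, 94.5, 36.4, 116.9, 17.5, 0.0, 16.1, 112.0.
Season total = 1035.3 DD.
Complete generations = ⌊1035.3 / 306⌋ = 3.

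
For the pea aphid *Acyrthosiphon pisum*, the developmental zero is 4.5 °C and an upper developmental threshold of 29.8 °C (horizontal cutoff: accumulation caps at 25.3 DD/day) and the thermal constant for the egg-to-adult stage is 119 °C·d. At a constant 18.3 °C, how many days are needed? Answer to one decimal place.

8.6 days

Daily accumulation = 18.3 − 4.5 = 13.8 DD/day.
Duration = 119 / 13.8 = 8.623 ≈ 8.6 days.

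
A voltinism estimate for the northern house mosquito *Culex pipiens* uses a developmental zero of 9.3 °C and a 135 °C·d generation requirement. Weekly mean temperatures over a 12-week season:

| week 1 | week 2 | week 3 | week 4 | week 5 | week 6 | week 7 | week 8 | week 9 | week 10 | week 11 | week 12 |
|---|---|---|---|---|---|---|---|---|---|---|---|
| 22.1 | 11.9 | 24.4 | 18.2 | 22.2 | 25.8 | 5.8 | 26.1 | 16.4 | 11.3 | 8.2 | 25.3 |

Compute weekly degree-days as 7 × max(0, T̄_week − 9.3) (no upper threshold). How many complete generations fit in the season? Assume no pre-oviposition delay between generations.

5 generations

Weekly DD (7 × max(0, T̄ − 9.3)): 89.6, 18.2, 105.7, 62.3, 90.3, 115.5, 0.0, 117.6, 49.7, 14.0, 0.0, 112.0.
Season total = 774.9 DD.
Complete generations = ⌊774.9 / 135⌋ = 5.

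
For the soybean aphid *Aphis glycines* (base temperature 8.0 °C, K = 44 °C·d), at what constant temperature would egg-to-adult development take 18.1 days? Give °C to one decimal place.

Required daily accumulation = 44 / 18.1 = 2.431 DD/day.
T = T_base + 2.431 = 8.0 + 2.431 = 10.431 ≈ 10.4 °C.

10.4 °C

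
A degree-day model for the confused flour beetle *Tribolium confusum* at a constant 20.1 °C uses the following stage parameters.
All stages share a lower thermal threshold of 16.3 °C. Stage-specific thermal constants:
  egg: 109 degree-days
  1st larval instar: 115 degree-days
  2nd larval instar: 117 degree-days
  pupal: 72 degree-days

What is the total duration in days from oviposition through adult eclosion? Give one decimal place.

Daily accumulation at 20.1 °C = 20.1 − 16.3 = 3.8 DD/day.
Total K = 109 + 115 + 117 + 72 = 413 DD.
Total duration = 413 / 3.8 = 108.684 ≈ 108.7 days.

108.7 days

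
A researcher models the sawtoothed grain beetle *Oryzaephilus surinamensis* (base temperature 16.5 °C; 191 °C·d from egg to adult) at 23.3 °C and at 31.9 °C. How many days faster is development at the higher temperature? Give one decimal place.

15.7 days

At 23.3 °C: 191 / (23.3 − 16.5) = 191 / 6.8 = 28.088 d.
At 31.9 °C: 191 / (31.9 − 16.5) = 191 / 15.4 = 12.403 d.
Difference = |28.088 − 12.403| = 15.686 ≈ 15.7 days.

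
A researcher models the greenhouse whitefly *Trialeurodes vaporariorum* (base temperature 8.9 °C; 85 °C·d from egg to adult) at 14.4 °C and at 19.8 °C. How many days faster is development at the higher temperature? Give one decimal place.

At 14.4 °C: 85 / (14.4 − 8.9) = 85 / 5.5 = 15.455 d.
At 19.8 °C: 85 / (19.8 − 8.9) = 85 / 10.9 = 7.798 d.
Difference = |15.455 − 7.798| = 7.656 ≈ 7.7 days.

7.7 days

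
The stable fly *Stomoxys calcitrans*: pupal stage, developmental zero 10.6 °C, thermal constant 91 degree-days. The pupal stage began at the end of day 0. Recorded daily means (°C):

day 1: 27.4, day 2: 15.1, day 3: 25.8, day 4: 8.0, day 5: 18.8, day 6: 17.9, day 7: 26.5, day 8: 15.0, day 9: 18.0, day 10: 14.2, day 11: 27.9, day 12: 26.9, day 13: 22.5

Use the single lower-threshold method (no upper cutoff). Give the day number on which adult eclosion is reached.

day 11

Daily DD above 10.6 °C: 16.8, 4.5, 15.2, 0.0, 8.2, 7.3, 15.9, 4.4, 7.4, 3.6, 17.3, 16.3, 11.9.
Cumulative: 16.8, 21.3, 36.5, 36.5, 44.7, 52.0, 67.9, 72.3, 79.7, 83.3, 100.6, 116.9, 128.8.
The total first reaches 91 DD on day 11.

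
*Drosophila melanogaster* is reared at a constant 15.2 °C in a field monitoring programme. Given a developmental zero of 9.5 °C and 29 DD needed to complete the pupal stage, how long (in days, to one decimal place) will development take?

5.1 days

Daily accumulation = 15.2 − 9.5 = 5.7 DD/day.
Duration = 29 / 5.7 = 5.088 ≈ 5.1 days.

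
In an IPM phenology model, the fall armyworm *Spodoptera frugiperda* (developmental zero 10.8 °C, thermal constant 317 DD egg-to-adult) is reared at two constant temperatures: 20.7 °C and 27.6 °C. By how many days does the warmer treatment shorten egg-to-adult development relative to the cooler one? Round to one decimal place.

At 20.7 °C: 317 / (20.7 − 10.8) = 317 / 9.9 = 32.020 d.
At 27.6 °C: 317 / (27.6 − 10.8) = 317 / 16.8 = 18.869 d.
Difference = |32.020 − 18.869| = 13.151 ≈ 13.2 days.

13.2 days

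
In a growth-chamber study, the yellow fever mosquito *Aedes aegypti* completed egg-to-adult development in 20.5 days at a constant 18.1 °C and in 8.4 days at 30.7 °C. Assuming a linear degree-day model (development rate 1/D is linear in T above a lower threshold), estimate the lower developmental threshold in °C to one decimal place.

9.4 °C

Equal thermal constants: D₁(T₁ − T_b) = D₂(T₂ − T_b).
20.5·(18.1 − T_b) = 8.4·(30.7 − T_b)
T_b = (20.5·18.1 − 8.4·30.7) / (20.5 − 8.4) = 113.17 / 12.1 = 9.353 °C ≈ 9.4 °C.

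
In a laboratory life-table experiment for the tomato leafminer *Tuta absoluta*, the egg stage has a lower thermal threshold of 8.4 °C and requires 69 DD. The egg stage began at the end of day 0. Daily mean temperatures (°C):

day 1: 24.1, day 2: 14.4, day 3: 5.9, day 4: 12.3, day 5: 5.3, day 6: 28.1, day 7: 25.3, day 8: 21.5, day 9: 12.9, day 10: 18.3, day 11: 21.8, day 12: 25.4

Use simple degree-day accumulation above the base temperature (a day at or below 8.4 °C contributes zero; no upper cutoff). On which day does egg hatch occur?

Daily DD above 8.4 °C: 15.7, 6.0, 0.0, 3.9, 0.0, 19.7, 16.9, 13.1, 4.5, 9.9, 13.4, 17.0.
Cumulative: 15.7, 21.7, 21.7, 25.6, 25.6, 45.3, 62.2, 75.3, 79.8, 89.7, 103.1, 120.1.
The total first reaches 69 DD on day 8.

day 8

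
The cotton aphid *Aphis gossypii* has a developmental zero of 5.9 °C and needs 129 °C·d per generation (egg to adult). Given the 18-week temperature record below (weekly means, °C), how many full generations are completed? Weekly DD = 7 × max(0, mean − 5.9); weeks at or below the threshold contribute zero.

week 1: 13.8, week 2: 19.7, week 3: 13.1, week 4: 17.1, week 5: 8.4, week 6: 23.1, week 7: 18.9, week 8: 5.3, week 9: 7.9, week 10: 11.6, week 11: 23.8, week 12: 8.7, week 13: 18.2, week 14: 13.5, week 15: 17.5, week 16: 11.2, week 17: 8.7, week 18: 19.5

Weekly DD (7 × max(0, T̄ − 5.9)): 55.3, 96.6, 50.4, 78.4, 17.5, 120.4, 91.0, 0.0, 14.0, 39.9, 125.3, 19.6, 86.1, 53.2, 81.2, 37.1, 19.6, 95.2.
Season total = 1080.8 DD.
Complete generations = ⌊1080.8 / 129⌋ = 8.

8 generations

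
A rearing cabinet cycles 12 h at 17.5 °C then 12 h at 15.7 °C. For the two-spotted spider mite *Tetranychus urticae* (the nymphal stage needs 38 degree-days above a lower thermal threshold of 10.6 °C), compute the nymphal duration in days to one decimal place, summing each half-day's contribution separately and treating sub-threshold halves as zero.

Day half: max(0, 17.5 − 10.6) × 0.5 = 6.9 × 0.5 = 3.45 DD.
Night half: max(0, 15.7 − 10.6) × 0.5 = 5.1 × 0.5 = 2.55 DD.
Per 24 h: 6.00 DD/day.
Duration = 38 / 6.00 = 6.333 ≈ 6.3 days.

6.3 days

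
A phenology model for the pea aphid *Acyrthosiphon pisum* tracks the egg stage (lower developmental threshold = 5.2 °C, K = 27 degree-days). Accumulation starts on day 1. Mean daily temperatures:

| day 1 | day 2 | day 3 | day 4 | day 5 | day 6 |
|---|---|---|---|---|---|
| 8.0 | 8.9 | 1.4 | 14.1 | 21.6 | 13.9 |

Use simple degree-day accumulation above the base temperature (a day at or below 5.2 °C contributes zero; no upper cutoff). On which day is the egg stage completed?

Daily DD above 5.2 °C: 2.8, 3.7, 0.0, 8.9, 16.4, 8.7.
Cumulative: 2.8, 6.5, 6.5, 15.4, 31.8, 40.5.
The total first reaches 27 DD on day 5.

day 5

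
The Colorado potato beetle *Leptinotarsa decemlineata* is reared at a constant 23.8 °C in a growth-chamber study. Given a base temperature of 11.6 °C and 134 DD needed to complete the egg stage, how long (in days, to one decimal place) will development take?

11.0 days

Daily accumulation = 23.8 − 11.6 = 12.2 DD/day.
Duration = 134 / 12.2 = 10.984 ≈ 11.0 days.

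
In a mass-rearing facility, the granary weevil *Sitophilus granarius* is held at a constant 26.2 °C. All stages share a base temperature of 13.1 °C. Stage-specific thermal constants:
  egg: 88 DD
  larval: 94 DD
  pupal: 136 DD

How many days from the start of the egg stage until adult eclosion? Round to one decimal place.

24.3 days

Daily accumulation at 26.2 °C = 26.2 − 13.1 = 13.1 DD/day.
Total K = 88 + 94 + 136 = 318 DD.
Total duration = 318 / 13.1 = 24.275 ≈ 24.3 days.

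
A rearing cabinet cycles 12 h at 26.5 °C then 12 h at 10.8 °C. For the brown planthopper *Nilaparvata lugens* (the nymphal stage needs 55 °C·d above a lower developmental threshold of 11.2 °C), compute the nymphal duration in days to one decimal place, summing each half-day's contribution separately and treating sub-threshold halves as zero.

Day half: max(0, 26.5 − 11.2) × 0.5 = 15.3 × 0.5 = 7.65 DD.
Night half: max(0, 10.8 − 11.2) × 0.5 = 0.0 × 0.5 = 0.00 DD.
Per 24 h: 7.65 DD/day.
Duration = 55 / 7.65 = 7.190 ≈ 7.2 days.

7.2 days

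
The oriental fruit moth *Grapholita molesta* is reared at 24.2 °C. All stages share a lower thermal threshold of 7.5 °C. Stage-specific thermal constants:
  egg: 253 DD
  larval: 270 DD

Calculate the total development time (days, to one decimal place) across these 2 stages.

Daily accumulation at 24.2 °C = 24.2 − 7.5 = 16.7 DD/day.
Total K = 253 + 270 = 523 DD.
Total duration = 523 / 16.7 = 31.317 ≈ 31.3 days.

31.3 days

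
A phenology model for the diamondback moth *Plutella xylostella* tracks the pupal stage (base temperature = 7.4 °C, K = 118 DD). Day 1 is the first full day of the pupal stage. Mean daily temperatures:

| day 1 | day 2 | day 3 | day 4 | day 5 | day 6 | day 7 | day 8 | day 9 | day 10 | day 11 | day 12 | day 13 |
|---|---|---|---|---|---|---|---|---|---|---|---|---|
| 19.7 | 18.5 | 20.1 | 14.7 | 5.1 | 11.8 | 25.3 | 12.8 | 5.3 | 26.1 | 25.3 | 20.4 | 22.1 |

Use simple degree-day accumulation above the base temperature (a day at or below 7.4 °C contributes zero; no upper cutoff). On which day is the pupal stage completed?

Daily DD above 7.4 °C: 12.3, 11.1, 12.7, 7.3, 0.0, 4.4, 17.9, 5.4, 0.0, 18.7, 17.9, 13.0, 14.7.
Cumulative: 12.3, 23.4, 36.1, 43.4, 43.4, 47.8, 65.7, 71.1, 71.1, 89.8, 107.7, 120.7, 135.4.
The total first reaches 118 DD on day 12.

day 12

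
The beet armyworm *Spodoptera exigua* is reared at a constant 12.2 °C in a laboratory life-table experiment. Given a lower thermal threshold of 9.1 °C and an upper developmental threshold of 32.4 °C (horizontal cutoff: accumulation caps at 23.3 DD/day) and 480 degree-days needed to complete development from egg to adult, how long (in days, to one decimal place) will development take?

Daily accumulation = 12.2 − 9.1 = 3.1 DD/day.
Duration = 480 / 3.1 = 154.839 ≈ 154.8 days.

154.8 days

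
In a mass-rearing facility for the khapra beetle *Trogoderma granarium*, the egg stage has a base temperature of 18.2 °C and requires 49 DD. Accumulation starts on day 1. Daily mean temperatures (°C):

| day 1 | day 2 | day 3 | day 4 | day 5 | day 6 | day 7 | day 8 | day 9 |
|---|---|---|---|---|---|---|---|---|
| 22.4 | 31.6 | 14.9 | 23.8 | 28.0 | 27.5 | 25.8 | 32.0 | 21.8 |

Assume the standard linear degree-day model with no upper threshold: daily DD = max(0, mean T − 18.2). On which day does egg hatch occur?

day 7

Daily DD above 18.2 °C: 4.2, 13.4, 0.0, 5.6, 9.8, 9.3, 7.6, 13.8, 3.6.
Cumulative: 4.2, 17.6, 17.6, 23.2, 33.0, 42.3, 49.9, 63.7, 67.3.
The total first reaches 49 DD on day 7.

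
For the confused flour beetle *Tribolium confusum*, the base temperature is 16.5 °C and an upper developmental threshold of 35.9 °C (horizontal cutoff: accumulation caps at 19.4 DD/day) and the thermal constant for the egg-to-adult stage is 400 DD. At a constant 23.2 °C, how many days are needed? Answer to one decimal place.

59.7 days

Daily accumulation = 23.2 − 16.5 = 6.7 DD/day.
Duration = 400 / 6.7 = 59.701 ≈ 59.7 days.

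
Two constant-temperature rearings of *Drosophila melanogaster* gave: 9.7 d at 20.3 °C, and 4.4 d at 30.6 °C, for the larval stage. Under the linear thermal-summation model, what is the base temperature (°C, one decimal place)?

Equal thermal constants: D₁(T₁ − T_b) = D₂(T₂ − T_b).
9.7·(20.3 − T_b) = 4.4·(30.6 − T_b)
T_b = (9.7·20.3 − 4.4·30.6) / (9.7 − 4.4) = 62.27 / 5.3 = 11.749 °C ≈ 11.7 °C.

11.7 °C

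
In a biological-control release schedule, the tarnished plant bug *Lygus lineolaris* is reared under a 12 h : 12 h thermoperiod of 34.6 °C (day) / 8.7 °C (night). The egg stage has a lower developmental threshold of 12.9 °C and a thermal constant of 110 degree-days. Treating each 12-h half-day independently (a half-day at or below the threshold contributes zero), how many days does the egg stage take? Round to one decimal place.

Day half: max(0, 34.6 − 12.9) × 0.5 = 21.7 × 0.5 = 10.85 DD.
Night half: max(0, 8.7 − 12.9) × 0.5 = 0.0 × 0.5 = 0.00 DD.
Per 24 h: 10.85 DD/day.
Duration = 110 / 10.85 = 10.138 ≈ 10.1 days.

10.1 days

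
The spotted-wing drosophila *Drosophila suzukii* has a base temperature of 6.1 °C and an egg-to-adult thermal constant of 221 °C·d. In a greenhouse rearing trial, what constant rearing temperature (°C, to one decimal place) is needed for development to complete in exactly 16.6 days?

Required daily accumulation = 221 / 16.6 = 13.313 DD/day.
T = T_base + 13.313 = 6.1 + 13.313 = 19.413 ≈ 19.4 °C.

19.4 °C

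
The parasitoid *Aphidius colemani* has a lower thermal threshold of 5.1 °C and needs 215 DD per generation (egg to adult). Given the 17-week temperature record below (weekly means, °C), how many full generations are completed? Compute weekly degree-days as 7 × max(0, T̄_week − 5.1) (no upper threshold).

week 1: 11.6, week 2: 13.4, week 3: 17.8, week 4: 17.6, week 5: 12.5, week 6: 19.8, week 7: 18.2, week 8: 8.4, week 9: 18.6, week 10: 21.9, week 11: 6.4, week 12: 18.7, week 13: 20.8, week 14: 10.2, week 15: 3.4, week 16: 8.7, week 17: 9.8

Weekly DD (7 × max(0, T̄ − 5.1)): 45.5, 58.1, 88.9, 87.5, 51.8, 102.9, 91.7, 23.1, 94.5, 117.6, 9.1, 95.2, 109.9, 35.7, 0.0, 25.2, 32.9.
Season total = 1069.6 DD.
Complete generations = ⌊1069.6 / 215⌋ = 4.

4 generations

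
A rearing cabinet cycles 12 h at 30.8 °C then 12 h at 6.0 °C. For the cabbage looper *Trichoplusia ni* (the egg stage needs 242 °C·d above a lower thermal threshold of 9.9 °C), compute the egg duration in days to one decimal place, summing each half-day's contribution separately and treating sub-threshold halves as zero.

Day half: max(0, 30.8 − 9.9) × 0.5 = 20.9 × 0.5 = 10.45 DD.
Night half: max(0, 6.0 − 9.9) × 0.5 = 0.0 × 0.5 = 0.00 DD.
Per 24 h: 10.45 DD/day.
Duration = 242 / 10.45 = 23.158 ≈ 23.2 days.

23.2 days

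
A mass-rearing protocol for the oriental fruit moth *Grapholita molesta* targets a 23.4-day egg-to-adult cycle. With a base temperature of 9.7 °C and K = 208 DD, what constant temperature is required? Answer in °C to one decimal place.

Required daily accumulation = 208 / 23.4 = 8.889 DD/day.
T = T_base + 8.889 = 9.7 + 8.889 = 18.589 ≈ 18.6 °C.

18.6 °C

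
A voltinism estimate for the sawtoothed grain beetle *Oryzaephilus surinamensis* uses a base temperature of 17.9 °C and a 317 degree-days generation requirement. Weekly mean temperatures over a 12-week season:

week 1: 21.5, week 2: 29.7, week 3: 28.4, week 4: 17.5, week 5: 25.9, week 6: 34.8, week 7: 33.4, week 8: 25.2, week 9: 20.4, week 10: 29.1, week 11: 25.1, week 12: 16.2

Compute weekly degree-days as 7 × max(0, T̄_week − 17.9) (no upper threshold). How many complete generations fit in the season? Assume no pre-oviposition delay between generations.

Weekly DD (7 × max(0, T̄ − 17.9)): 25.2, 82.6, 73.5, 0.0, 56.0, 118.3, 108.5, 51.1, 17.5, 78.4, 50.4, 0.0.
Season total = 661.5 DD.
Complete generations = ⌊661.5 / 317⌋ = 2.

2 generations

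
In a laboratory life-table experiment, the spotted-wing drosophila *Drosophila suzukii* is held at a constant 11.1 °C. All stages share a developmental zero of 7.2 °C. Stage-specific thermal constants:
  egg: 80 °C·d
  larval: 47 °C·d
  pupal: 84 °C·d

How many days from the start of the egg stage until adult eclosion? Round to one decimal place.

Daily accumulation at 11.1 °C = 11.1 − 7.2 = 3.9 DD/day.
Total K = 80 + 47 + 84 = 211 DD.
Total duration = 211 / 3.9 = 54.103 ≈ 54.1 days.

54.1 days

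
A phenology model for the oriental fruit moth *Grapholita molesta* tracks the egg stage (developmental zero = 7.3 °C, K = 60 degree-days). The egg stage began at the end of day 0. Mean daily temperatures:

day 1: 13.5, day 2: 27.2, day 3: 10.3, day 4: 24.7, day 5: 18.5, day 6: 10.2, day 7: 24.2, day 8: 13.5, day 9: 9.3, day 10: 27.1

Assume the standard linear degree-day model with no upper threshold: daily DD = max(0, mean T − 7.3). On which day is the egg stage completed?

Daily DD above 7.3 °C: 6.2, 19.9, 3.0, 17.4, 11.2, 2.9, 16.9, 6.2, 2.0, 19.8.
Cumulative: 6.2, 26.1, 29.1, 46.5, 57.7, 60.6, 77.5, 83.7, 85.7, 105.5.
The total first reaches 60 DD on day 6.

day 6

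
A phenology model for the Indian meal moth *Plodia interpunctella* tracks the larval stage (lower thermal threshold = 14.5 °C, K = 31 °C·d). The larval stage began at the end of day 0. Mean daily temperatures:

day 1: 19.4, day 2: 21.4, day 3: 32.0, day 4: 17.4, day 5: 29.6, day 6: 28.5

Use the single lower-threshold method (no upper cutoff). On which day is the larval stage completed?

day 4

Daily DD above 14.5 °C: 4.9, 6.9, 17.5, 2.9, 15.1, 14.0.
Cumulative: 4.9, 11.8, 29.3, 32.2, 47.3, 61.3.
The total first reaches 31 DD on day 4.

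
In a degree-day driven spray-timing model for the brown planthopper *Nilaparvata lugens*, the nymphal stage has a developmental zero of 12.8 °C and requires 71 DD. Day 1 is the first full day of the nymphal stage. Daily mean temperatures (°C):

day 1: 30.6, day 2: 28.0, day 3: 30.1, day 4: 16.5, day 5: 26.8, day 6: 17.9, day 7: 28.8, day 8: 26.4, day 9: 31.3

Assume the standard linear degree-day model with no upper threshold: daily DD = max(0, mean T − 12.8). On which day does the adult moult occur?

day 6

Daily DD above 12.8 °C: 17.8, 15.2, 17.3, 3.7, 14.0, 5.1, 16.0, 13.6, 18.5.
Cumulative: 17.8, 33.0, 50.3, 54.0, 68.0, 73.1, 89.1, 102.7, 121.2.
The total first reaches 71 DD on day 6.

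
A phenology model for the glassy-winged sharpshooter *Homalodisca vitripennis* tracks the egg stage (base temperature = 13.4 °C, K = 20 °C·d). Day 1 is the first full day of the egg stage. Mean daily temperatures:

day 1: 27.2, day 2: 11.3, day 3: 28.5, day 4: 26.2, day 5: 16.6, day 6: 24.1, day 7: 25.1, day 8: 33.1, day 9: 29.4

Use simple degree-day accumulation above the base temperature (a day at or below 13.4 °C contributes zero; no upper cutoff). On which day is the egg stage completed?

Daily DD above 13.4 °C: 13.8, 0.0, 15.1, 12.8, 3.2, 10.7, 11.7, 19.7, 16.0.
Cumulative: 13.8, 13.8, 28.9, 41.7, 44.9, 55.6, 67.3, 87.0, 103.0.
The total first reaches 20 DD on day 3.

day 3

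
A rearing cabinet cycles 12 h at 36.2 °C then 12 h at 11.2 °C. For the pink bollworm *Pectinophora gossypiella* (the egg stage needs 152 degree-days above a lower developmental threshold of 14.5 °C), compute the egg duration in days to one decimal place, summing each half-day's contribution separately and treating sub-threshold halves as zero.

Day half: max(0, 36.2 − 14.5) × 0.5 = 21.7 × 0.5 = 10.85 DD.
Night half: max(0, 11.2 − 14.5) × 0.5 = 0.0 × 0.5 = 0.00 DD.
Per 24 h: 10.85 DD/day.
Duration = 152 / 10.85 = 14.009 ≈ 14.0 days.

14.0 days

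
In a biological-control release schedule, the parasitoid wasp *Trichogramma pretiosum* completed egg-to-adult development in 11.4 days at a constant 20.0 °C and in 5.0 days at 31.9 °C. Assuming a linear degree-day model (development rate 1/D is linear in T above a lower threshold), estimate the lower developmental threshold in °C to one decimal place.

Under the model K = D·(T − T_b), so D₁·(T₁ − T_b) = D₂·(T₂ − T_b).
11.4·(20.0 − T_b) = 5.0·(31.9 − T_b)
T_b = (11.4·20.0 − 5.0·31.9) / (11.4 − 5.0) = 68.50 / 6.4 = 10.703 °C ≈ 10.7 °C.

10.7 °C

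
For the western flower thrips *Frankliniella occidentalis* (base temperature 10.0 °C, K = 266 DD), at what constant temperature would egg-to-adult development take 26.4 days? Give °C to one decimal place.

20.1 °C

Required daily accumulation = 266 / 26.4 = 10.076 DD/day.
T = T_base + 10.076 = 10.0 + 10.076 = 20.076 ≈ 20.1 °C.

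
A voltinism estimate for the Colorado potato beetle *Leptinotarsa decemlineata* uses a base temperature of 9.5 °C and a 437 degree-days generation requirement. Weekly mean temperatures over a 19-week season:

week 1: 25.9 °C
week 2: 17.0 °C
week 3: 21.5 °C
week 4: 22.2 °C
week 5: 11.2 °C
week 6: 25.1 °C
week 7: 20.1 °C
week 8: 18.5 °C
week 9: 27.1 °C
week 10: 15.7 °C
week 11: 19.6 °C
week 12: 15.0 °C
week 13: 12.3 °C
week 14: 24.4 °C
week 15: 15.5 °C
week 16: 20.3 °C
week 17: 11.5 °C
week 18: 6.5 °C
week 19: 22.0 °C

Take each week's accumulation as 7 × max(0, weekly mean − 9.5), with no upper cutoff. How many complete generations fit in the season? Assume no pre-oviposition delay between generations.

2 generations

Weekly DD (7 × max(0, T̄ − 9.5)): 114.8, 52.5, 84.0, 88.9, 11.9, 109.2, 74.2, 63.0, 123.2, 43.4, 70.7, 38.5, 19.6, 104.3, 42.0, 75.6, 14.0, 0.0, 87.5.
Season total = 1217.3 DD.
Complete generations = ⌊1217.3 / 437⌋ = 2.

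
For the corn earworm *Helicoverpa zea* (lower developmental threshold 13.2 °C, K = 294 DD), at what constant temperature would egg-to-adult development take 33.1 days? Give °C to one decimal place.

22.1 °C

Required daily accumulation = 294 / 33.1 = 8.882 DD/day.
T = T_base + 8.882 = 13.2 + 8.882 = 22.082 ≈ 22.1 °C.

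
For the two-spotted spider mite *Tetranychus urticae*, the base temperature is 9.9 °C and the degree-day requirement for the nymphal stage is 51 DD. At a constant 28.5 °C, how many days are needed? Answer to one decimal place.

Daily accumulation = 28.5 − 9.9 = 18.6 DD/day.
Duration = 51 / 18.6 = 2.742 ≈ 2.7 days.

2.7 days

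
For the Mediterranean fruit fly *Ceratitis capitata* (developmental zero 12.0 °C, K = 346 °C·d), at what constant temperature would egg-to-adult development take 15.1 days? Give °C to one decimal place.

Required daily accumulation = 346 / 15.1 = 22.914 DD/day.
T = T_base + 22.914 = 12.0 + 22.914 = 34.914 ≈ 34.9 °C.

34.9 °C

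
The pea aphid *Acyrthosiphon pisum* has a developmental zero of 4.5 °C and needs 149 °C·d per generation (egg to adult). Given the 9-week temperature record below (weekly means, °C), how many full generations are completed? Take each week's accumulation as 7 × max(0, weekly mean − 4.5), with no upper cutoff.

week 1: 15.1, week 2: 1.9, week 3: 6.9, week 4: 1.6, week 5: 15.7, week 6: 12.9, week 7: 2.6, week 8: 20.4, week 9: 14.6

2 generations

Weekly DD (7 × max(0, T̄ − 4.5)): 74.2, 0.0, 16.8, 0.0, 78.4, 58.8, 0.0, 111.3, 70.7.
Season total = 410.2 DD.
Complete generations = ⌊410.2 / 149⌋ = 2.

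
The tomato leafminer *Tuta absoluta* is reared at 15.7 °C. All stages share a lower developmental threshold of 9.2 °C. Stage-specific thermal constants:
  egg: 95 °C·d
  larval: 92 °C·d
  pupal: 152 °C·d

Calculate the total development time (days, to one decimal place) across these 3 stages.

Daily accumulation at 15.7 °C = 15.7 − 9.2 = 6.5 DD/day.
Total K = 95 + 92 + 152 = 339 DD.
Total duration = 339 / 6.5 = 52.154 ≈ 52.2 days.

52.2 days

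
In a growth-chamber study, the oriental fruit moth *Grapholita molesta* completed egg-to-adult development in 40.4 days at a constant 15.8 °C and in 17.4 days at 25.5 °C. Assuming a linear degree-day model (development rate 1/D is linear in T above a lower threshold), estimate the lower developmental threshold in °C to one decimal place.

Equal thermal constants: D₁(T₁ − T_b) = D₂(T₂ − T_b).
40.4·(15.8 − T_b) = 17.4·(25.5 − T_b)
T_b = (40.4·15.8 − 17.4·25.5) / (40.4 − 17.4) = 194.62 / 23.0 = 8.462 °C ≈ 8.5 °C.

8.5 °C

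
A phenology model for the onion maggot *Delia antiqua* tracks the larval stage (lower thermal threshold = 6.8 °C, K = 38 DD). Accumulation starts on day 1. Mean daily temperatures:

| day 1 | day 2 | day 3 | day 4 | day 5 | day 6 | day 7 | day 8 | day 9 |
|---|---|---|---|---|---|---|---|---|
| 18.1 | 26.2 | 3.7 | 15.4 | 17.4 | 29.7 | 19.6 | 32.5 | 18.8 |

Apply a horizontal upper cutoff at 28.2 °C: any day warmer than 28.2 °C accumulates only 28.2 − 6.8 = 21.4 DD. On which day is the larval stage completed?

day 4

Daily DD above 6.8 °C (capped at 21.4): 11.3, 19.4, 0.0, 8.6, 10.6, 21.4, 12.8, 21.4, 12.0.
Cumulative: 11.3, 30.7, 30.7, 39.3, 49.9, 71.3, 84.1, 105.5, 117.5.
The total first reaches 38 DD on day 4.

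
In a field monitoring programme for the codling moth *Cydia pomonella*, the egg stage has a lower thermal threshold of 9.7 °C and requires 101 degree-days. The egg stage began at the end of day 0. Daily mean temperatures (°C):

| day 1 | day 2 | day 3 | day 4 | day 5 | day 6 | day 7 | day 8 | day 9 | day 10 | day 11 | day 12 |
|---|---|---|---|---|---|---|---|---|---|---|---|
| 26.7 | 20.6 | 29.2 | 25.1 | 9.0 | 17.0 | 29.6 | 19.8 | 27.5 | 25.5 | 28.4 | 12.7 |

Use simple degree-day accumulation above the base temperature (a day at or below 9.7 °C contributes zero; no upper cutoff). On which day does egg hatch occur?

day 9

Daily DD above 9.7 °C: 17.0, 10.9, 19.5, 15.4, 0.0, 7.3, 19.9, 10.1, 17.8, 15.8, 18.7, 3.0.
Cumulative: 17.0, 27.9, 47.4, 62.8, 62.8, 70.1, 90.0, 100.1, 117.9, 133.7, 152.4, 155.4.
The total first reaches 101 DD on day 9.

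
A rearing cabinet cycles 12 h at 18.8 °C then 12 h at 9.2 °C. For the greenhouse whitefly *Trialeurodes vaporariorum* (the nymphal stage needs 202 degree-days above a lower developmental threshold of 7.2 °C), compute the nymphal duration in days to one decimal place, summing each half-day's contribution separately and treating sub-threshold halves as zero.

29.7 days

Day half: max(0, 18.8 − 7.2) × 0.5 = 11.6 × 0.5 = 5.80 DD.
Night half: max(0, 9.2 − 7.2) × 0.5 = 2.0 × 0.5 = 1.00 DD.
Per 24 h: 6.80 DD/day.
Duration = 202 / 6.80 = 29.706 ≈ 29.7 days.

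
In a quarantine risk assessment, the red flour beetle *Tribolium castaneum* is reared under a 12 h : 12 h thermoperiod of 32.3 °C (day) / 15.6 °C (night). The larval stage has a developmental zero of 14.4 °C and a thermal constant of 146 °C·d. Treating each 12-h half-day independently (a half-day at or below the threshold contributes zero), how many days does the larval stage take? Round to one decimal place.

Day half: max(0, 32.3 − 14.4) × 0.5 = 17.9 × 0.5 = 8.95 DD.
Night half: max(0, 15.6 − 14.4) × 0.5 = 1.2 × 0.5 = 0.60 DD.
Per 24 h: 9.55 DD/day.
Duration = 146 / 9.55 = 15.288 ≈ 15.3 days.

15.3 days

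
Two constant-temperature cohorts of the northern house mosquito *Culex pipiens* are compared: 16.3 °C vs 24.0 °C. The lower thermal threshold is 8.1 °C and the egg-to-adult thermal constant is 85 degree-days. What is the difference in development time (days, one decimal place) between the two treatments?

5.0 days

At 16.3 °C: 85 / (16.3 − 8.1) = 85 / 8.2 = 10.366 d.
At 24.0 °C: 85 / (24.0 − 8.1) = 85 / 15.9 = 5.346 d.
Difference = |10.366 − 5.346| = 5.020 ≈ 5.0 days.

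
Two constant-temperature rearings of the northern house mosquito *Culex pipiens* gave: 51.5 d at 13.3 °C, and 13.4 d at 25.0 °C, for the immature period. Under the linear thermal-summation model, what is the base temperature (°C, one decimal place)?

Linear rate model ⇒ the product D·(T − T_b) is constant across temperatures.
51.5·(13.3 − T_b) = 13.4·(25.0 − T_b)
T_b = (51.5·13.3 − 13.4·25.0) / (51.5 − 13.4) = 349.95 / 38.1 = 9.185 °C ≈ 9.2 °C.

9.2 °C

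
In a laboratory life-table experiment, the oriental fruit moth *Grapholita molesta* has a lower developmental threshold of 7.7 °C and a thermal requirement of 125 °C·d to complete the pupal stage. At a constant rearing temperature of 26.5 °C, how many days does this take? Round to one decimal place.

Daily accumulation = 26.5 − 7.7 = 18.8 DD/day.
Duration = 125 / 18.8 = 6.649 ≈ 6.6 days.

6.6 days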